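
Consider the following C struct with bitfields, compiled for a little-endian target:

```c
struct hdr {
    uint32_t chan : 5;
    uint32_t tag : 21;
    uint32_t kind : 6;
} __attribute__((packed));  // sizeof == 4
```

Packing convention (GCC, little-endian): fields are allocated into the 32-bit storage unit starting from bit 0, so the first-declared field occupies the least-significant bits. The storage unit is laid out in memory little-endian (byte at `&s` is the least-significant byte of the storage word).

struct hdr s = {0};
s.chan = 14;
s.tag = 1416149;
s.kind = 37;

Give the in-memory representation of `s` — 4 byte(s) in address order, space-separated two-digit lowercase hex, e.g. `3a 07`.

chan (5b) val=14 bits=0xe at bit 0: 0x0000000e
tag (21b) val=1416149 bits=0x159bd5 at bit 5: 0x02b37aae
kind (6b) val=37 bits=0x25 at bit 26: 0x96b37aae
word = 0x96b37aae → little-endian bytes:
  [0]=0xae  [1]=0x7a  [2]=0xb3  [3]=0x96

ae 7a b3 96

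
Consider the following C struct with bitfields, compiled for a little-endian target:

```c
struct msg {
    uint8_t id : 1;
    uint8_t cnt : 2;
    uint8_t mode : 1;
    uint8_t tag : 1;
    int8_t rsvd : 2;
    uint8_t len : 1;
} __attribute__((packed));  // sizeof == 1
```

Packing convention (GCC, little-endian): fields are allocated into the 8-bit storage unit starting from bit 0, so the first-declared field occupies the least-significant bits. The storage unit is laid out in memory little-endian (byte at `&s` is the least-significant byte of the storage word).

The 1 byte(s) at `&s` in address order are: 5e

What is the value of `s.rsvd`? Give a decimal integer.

[0]=0x5e (little-endian) → word 0x5e
id:1 @ bit 0 → (0x5e>>0)&0x1 = 0x0
cnt:2 @ bit 1 → (0x5e>>1)&0x3 = 0x3
mode:1 @ bit 3 → (0x5e>>3)&0x1 = 0x1
tag:1 @ bit 4 → (0x5e>>4)&0x1 = 0x1
rsvd:2 @ bit 5 → (0x5e>>5)&0x3 = 0x2  ←
len:1 @ bit 7 → (0x5e>>7)&0x1 = 0x0
rsvd signed 2b, MSB=1: 2 - 4 = -2

-2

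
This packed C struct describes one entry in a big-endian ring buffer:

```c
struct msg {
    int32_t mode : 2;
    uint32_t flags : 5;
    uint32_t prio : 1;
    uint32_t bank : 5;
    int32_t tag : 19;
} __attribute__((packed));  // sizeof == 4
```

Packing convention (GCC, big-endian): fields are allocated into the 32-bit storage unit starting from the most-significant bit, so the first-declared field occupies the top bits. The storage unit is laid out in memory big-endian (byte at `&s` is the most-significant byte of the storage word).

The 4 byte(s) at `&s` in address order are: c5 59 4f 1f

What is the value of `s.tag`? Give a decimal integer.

85791

[0]=0xc5 [1]=0x59 [2]=0x4f [3]=0x1f (big-endian) → word 0xc5594f1f
mode:2 @ bit 30 → (0xc5594f1f>>30)&0x3 = 0x3
flags:5 @ bit 25 → (0xc5594f1f>>25)&0x1f = 0x2
prio:1 @ bit 24 → (0xc5594f1f>>24)&0x1 = 0x1
bank:5 @ bit 19 → (0xc5594f1f>>19)&0x1f = 0xb
tag:19 @ bit 0 → (0xc5594f1f>>0)&0x7ffff = 0x14f1f  ←
tag signed 19b, MSB=0: value = 85791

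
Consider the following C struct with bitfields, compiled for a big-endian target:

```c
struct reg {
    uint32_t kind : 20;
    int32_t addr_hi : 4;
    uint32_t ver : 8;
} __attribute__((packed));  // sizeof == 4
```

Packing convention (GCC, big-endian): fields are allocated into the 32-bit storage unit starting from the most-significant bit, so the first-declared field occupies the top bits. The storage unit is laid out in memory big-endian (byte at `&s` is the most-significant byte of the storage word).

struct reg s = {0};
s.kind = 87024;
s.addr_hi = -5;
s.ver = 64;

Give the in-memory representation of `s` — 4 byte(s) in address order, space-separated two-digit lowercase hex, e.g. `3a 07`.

15 3f 0b 40

kind:20 = 87024 → 0x153f0 << 12 → word 0x153f0000
addr_hi:4 = -5 → 0xb << 8 → word 0x153f0b00
ver:8 = 64 → 0x40 << 0 → word 0x153f0b40
word = 0x153f0b40 → big-endian bytes:
  [0]=0x15  [1]=0x3f  [2]=0x0b  [3]=0x40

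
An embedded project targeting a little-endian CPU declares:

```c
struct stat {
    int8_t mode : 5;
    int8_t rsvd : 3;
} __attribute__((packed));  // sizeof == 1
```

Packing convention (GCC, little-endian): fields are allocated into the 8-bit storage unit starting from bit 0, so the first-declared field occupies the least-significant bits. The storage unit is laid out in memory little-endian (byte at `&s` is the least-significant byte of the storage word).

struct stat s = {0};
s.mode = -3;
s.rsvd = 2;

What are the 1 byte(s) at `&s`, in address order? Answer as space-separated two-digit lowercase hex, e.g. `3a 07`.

mode:5 = -3 → 0x1d << 0 → word 0x1d
rsvd:3 = 2 → 0x2 << 5 → word 0x5d
word = 0x5d → little-endian bytes:
  [0]=0x5d

5d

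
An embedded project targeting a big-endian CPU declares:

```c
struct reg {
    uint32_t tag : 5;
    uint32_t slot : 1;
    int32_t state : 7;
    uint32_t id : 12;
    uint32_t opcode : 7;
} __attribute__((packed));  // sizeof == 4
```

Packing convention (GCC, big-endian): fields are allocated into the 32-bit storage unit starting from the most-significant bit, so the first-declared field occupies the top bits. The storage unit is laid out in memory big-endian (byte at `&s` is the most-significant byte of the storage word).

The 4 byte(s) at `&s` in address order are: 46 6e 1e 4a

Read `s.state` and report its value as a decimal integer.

-51

[0]=0x46 [1]=0x6e [2]=0x1e [3]=0x4a (big-endian) → word 0x466e1e4a
tag:5 @ bit 27 → (0x466e1e4a>>27)&0x1f = 0x8
slot:1 @ bit 26 → (0x466e1e4a>>26)&0x1 = 0x1
state:7 @ bit 19 → (0x466e1e4a>>19)&0x7f = 0x4d  ←
id:12 @ bit 7 → (0x466e1e4a>>7)&0xfff = 0xc3c
opcode:7 @ bit 0 → (0x466e1e4a>>0)&0x7f = 0x4a
state signed 7b, MSB=1: 77 - 128 = -51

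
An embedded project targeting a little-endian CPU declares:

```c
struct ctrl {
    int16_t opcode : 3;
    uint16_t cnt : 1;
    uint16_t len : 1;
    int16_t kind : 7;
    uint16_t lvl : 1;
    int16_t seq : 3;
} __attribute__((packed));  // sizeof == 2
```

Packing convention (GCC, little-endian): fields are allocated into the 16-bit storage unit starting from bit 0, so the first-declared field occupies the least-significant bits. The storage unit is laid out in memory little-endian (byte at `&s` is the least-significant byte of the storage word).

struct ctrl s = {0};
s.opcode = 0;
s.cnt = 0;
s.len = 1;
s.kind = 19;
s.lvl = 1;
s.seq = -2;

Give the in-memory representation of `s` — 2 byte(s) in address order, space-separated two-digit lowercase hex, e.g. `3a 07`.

70 d2

[0+:3] opcode=0 & 0x7 = 0x0; word=0x0000
[3+:1] cnt=0 & 0x1 = 0x0; word=0x0000
[4+:1] len=1 & 0x1 = 0x1; word=0x0010
[5+:7] kind=19 & 0x7f = 0x13; word=0x0270
[12+:1] lvl=1 & 0x1 = 0x1; word=0x1270
[13+:3] seq=-2 & 0x7 = 0x6; word=0xd270
word = 0xd270 → little-endian bytes:
  [0]=0x70  [1]=0xd2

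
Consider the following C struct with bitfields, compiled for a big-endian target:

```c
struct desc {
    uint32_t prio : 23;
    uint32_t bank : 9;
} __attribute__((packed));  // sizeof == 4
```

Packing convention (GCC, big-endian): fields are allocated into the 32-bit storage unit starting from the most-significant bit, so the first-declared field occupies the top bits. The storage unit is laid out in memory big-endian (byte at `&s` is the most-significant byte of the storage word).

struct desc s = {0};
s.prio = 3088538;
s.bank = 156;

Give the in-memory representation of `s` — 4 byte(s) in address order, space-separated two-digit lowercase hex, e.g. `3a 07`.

5e 41 34 9c

prio:23 = 3088538 → 0x2f209a << 9 → word 0x5e413400
bank:9 = 156 → 0x9c << 0 → word 0x5e41349c
word = 0x5e41349c → big-endian bytes:
  [0]=0x5e  [1]=0x41  [2]=0x34  [3]=0x9c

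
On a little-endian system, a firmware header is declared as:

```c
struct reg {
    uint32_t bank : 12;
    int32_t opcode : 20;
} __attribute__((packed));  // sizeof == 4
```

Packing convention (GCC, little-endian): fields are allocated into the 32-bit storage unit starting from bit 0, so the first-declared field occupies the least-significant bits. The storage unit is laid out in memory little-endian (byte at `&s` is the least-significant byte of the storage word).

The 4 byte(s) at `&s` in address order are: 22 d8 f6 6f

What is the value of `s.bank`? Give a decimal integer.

[0]=0x22 [1]=0xd8 [2]=0xf6 [3]=0x6f (little-endian) → word 0x6ff6d822
bank:12 @ bit 0 → (0x6ff6d822>>0)&0xfff = 0x822  ←
opcode:20 @ bit 12 → (0x6ff6d822>>12)&0xfffff = 0x6ff6d

2082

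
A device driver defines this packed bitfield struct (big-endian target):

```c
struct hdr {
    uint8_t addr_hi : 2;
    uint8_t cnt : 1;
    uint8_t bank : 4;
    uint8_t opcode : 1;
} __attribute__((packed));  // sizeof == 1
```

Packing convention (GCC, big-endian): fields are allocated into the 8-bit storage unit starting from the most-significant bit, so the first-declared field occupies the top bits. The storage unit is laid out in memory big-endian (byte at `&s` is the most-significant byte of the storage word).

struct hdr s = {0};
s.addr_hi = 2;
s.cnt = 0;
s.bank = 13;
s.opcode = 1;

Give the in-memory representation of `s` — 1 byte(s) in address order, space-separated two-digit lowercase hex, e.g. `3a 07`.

9b

addr_hi (2b) val=2 bits=0x2 at bit 6: 0x80
cnt (1b) val=0 bits=0x0 at bit 5: 0x80
bank (4b) val=13 bits=0xd at bit 1: 0x9a
opcode (1b) val=1 bits=0x1 at bit 0: 0x9b
word = 0x9b → big-endian bytes:
  [0]=0x9b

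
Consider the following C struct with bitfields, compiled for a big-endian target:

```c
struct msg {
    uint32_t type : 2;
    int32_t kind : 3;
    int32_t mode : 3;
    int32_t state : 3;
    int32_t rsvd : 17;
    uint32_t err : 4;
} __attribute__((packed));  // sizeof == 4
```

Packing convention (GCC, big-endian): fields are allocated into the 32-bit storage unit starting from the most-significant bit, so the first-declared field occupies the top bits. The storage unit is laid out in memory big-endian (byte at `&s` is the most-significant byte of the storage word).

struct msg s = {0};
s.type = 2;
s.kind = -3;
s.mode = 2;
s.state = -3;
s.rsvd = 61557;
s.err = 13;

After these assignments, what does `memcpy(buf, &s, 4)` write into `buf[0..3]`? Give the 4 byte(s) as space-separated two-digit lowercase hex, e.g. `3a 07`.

aa af 07 5d

type (2b) val=2 bits=0x2 at bit 30: 0x80000000
kind (3b) val=-3 bits=0x5 at bit 27: 0xa8000000
mode (3b) val=2 bits=0x2 at bit 24: 0xaa000000
state (3b) val=-3 bits=0x5 at bit 21: 0xaaa00000
rsvd (17b) val=61557 bits=0xf075 at bit 4: 0xaaaf0750
err (4b) val=13 bits=0xd at bit 0: 0xaaaf075d
word = 0xaaaf075d → big-endian bytes:
  [0]=0xaa  [1]=0xaf  [2]=0x07  [3]=0x5d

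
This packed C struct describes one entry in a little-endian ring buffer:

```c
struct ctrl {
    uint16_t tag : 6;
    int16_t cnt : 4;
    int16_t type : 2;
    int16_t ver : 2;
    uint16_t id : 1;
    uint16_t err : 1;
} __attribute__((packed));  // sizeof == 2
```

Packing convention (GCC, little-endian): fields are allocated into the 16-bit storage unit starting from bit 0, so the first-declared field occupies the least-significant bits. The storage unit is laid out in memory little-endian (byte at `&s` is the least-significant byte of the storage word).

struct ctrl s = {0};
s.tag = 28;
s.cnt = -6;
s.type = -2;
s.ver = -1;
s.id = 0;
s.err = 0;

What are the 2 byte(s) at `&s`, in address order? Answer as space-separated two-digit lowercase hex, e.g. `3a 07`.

9c 3a

tag (6b) val=28 bits=0x1c at bit 0: 0x001c
cnt (4b) val=-6 bits=0xa at bit 6: 0x029c
type (2b) val=-2 bits=0x2 at bit 10: 0x0a9c
ver (2b) val=-1 bits=0x3 at bit 12: 0x3a9c
id (1b) val=0 bits=0x0 at bit 14: 0x3a9c
err (1b) val=0 bits=0x0 at bit 15: 0x3a9c
word = 0x3a9c → little-endian bytes:
  [0]=0x9c  [1]=0x3a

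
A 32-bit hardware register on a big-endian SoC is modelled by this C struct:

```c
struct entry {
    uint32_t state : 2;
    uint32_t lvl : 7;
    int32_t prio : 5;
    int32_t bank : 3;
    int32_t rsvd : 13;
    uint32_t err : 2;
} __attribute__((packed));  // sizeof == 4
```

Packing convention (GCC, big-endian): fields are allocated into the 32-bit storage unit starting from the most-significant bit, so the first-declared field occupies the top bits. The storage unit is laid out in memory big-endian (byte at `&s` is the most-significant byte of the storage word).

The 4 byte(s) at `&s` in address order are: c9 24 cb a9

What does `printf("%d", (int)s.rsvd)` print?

[0]=0xc9 [1]=0x24 [2]=0xcb [3]=0xa9 (big-endian) → word 0xc924cba9
state:2 @ bit 30 → (0xc924cba9>>30)&0x3 = 0x3
lvl:7 @ bit 23 → (0xc924cba9>>23)&0x7f = 0x12
prio:5 @ bit 18 → (0xc924cba9>>18)&0x1f = 0x9
bank:3 @ bit 15 → (0xc924cba9>>15)&0x7 = 0x1
rsvd:13 @ bit 2 → (0xc924cba9>>2)&0x1fff = 0x12ea  ←
err:2 @ bit 0 → (0xc924cba9>>0)&0x3 = 0x1
rsvd signed 13b, MSB=1: 4842 - 8192 = -3350

-3350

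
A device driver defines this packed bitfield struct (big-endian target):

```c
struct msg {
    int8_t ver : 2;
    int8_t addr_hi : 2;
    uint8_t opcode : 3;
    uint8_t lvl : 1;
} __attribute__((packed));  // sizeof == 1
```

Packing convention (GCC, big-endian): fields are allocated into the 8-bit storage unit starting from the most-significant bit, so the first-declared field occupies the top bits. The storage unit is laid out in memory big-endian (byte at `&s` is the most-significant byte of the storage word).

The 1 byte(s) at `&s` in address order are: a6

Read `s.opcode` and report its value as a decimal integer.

3

[0]=0xa6 (big-endian) → word 0xa6
ver [6+:2] = (word>>6) & 0x3 = 2
addr_hi [4+:2] = (word>>4) & 0x3 = 2
opcode [1+:3] = (word>>1) & 0x7 = 3  ←
lvl [0+:1] = (word>>0) & 0x1 = 0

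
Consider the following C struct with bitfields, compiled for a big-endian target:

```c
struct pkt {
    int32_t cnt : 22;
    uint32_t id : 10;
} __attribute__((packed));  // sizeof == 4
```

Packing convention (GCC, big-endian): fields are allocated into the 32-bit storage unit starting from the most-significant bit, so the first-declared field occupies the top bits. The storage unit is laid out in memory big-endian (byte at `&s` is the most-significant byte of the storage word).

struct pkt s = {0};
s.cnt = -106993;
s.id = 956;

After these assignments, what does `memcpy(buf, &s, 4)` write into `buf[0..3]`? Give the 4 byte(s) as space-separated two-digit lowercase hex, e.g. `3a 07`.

f9 78 3f bc

cnt (22b) val=-106993 bits=0x3e5e0f at bit 10: 0xf9783c00
id (10b) val=956 bits=0x3bc at bit 0: 0xf9783fbc
word = 0xf9783fbc → big-endian bytes:
  [0]=0xf9  [1]=0x78  [2]=0x3f  [3]=0xbc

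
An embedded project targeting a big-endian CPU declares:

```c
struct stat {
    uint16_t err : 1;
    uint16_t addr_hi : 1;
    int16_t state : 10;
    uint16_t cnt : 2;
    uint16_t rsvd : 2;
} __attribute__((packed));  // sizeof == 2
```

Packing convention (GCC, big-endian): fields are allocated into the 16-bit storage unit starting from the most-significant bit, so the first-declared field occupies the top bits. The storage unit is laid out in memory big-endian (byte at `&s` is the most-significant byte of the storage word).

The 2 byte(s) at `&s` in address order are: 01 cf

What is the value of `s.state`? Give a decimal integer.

28

[0]=0x01 [1]=0xcf (big-endian) → word 0x01cf
err [15+:1] = (word>>15) & 0x1 = 0
addr_hi [14+:1] = (word>>14) & 0x1 = 0
state [4+:10] = (word>>4) & 0x3ff = 28  ←
cnt [2+:2] = (word>>2) & 0x3 = 3
rsvd [0+:2] = (word>>0) & 0x3 = 3
state signed 10b, MSB=0: value = 28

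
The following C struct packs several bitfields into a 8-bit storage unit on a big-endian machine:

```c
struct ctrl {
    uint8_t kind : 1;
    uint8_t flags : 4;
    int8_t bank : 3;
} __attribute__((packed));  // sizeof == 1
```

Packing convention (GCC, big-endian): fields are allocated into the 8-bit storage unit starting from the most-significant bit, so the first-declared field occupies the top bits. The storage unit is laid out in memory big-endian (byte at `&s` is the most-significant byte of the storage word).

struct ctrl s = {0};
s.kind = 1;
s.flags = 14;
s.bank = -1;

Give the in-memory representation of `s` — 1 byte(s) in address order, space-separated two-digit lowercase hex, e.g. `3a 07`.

f7

kind (1b) val=1 bits=0x1 at bit 7: 0x80
flags (4b) val=14 bits=0xe at bit 3: 0xf0
bank (3b) val=-1 bits=0x7 at bit 0: 0xf7
word = 0xf7 → big-endian bytes:
  [0]=0xf7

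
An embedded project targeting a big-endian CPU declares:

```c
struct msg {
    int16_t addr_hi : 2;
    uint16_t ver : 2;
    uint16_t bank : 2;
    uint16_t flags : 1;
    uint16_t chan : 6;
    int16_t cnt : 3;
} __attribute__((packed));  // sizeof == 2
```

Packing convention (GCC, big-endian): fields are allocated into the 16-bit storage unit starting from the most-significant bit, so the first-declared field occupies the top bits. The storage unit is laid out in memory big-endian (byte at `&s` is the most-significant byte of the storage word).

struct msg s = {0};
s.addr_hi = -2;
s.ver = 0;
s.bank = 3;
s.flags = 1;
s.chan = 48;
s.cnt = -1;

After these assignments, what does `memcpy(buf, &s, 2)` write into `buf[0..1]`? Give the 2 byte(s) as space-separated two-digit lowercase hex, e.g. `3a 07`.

addr_hi:2 = -2 → 0x2 << 14 → word 0x8000
ver:2 = 0 → 0x0 << 12 → word 0x8000
bank:2 = 3 → 0x3 << 10 → word 0x8c00
flags:1 = 1 → 0x1 << 9 → word 0x8e00
chan:6 = 48 → 0x30 << 3 → word 0x8f80
cnt:3 = -1 → 0x7 << 0 → word 0x8f87
word = 0x8f87 → big-endian bytes:
  [0]=0x8f  [1]=0x87

8f 87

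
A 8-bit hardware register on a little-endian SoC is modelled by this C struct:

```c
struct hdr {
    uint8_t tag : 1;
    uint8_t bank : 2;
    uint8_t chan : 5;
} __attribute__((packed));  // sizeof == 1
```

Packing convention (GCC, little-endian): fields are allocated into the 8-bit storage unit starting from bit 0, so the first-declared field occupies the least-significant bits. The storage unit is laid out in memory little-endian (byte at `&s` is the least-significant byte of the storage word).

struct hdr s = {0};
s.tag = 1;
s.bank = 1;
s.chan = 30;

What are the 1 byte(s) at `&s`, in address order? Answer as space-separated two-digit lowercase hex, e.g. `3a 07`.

tag (1b) val=1 bits=0x1 at bit 0: 0x01
bank (2b) val=1 bits=0x1 at bit 1: 0x03
chan (5b) val=30 bits=0x1e at bit 3: 0xf3
word = 0xf3 → little-endian bytes:
  [0]=0xf3

f3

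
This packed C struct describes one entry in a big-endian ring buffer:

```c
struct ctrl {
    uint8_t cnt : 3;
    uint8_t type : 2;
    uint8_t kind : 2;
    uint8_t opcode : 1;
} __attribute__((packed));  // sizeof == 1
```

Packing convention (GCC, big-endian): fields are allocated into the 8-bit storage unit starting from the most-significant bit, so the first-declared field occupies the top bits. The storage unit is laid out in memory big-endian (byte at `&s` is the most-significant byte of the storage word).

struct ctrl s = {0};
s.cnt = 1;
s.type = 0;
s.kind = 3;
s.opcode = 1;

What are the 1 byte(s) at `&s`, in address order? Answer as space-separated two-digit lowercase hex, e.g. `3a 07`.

cnt:3 = 1 → 0x1 << 5 → word 0x20
type:2 = 0 → 0x0 << 3 → word 0x20
kind:2 = 3 → 0x3 << 1 → word 0x26
opcode:1 = 1 → 0x1 << 0 → word 0x27
word = 0x27 → big-endian bytes:
  [0]=0x27

27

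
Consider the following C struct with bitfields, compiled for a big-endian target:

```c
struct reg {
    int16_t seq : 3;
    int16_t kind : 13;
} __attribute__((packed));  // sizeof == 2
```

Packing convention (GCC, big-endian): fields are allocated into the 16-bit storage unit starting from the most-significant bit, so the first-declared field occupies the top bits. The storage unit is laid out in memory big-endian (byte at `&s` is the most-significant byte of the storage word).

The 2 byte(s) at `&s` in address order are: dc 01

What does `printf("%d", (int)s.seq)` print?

-2

[0]=0xdc [1]=0x01 (big-endian) → word 0xdc01
seq:3 @ bit 13 → (0xdc01>>13)&0x7 = 0x6  ←
kind:13 @ bit 0 → (0xdc01>>0)&0x1fff = 0x1c01
seq signed 3b, MSB=1: 6 - 8 = -2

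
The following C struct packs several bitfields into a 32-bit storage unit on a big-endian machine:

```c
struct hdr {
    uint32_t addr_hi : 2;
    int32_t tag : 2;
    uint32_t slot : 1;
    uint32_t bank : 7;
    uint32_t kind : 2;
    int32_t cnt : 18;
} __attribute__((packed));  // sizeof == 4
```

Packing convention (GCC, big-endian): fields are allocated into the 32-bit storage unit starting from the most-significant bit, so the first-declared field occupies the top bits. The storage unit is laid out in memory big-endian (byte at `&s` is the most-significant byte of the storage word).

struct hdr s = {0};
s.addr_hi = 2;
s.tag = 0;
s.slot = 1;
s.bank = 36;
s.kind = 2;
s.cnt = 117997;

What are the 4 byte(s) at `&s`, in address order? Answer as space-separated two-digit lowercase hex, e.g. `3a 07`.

8a 49 cc ed

addr_hi (2b) val=2 bits=0x2 at bit 30: 0x80000000
tag (2b) val=0 bits=0x0 at bit 28: 0x80000000
slot (1b) val=1 bits=0x1 at bit 27: 0x88000000
bank (7b) val=36 bits=0x24 at bit 20: 0x8a400000
kind (2b) val=2 bits=0x2 at bit 18: 0x8a480000
cnt (18b) val=117997 bits=0x1cced at bit 0: 0x8a49cced
word = 0x8a49cced → big-endian bytes:
  [0]=0x8a  [1]=0x49  [2]=0xcc  [3]=0xed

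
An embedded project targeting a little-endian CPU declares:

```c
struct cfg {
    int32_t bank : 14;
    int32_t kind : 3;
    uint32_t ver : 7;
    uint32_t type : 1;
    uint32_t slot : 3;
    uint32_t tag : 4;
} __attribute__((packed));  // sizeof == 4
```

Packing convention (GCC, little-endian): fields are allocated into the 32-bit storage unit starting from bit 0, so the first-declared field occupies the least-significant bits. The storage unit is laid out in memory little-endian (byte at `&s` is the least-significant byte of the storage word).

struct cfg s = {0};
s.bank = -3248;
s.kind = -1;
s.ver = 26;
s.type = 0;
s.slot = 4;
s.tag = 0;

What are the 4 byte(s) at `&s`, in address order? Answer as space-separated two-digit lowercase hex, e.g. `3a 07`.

50 f3 35 08

bank (14b) val=-3248 bits=0x3350 at bit 0: 0x00003350
kind (3b) val=-1 bits=0x7 at bit 14: 0x0001f350
ver (7b) val=26 bits=0x1a at bit 17: 0x0035f350
type (1b) val=0 bits=0x0 at bit 24: 0x0035f350
slot (3b) val=4 bits=0x4 at bit 25: 0x0835f350
tag (4b) val=0 bits=0x0 at bit 28: 0x0835f350
word = 0x0835f350 → little-endian bytes:
  [0]=0x50  [1]=0xf3  [2]=0x35  [3]=0x08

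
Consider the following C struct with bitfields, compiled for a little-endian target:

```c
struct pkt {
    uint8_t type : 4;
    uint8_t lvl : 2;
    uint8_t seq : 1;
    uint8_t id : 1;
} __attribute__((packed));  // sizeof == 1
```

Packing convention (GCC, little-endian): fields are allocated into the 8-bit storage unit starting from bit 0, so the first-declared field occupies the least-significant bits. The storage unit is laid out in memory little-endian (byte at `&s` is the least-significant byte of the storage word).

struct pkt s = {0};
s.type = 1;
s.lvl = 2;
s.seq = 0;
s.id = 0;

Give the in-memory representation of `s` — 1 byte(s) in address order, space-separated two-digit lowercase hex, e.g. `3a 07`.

type (4b) val=1 bits=0x1 at bit 0: 0x01
lvl (2b) val=2 bits=0x2 at bit 4: 0x21
seq (1b) val=0 bits=0x0 at bit 6: 0x21
id (1b) val=0 bits=0x0 at bit 7: 0x21
word = 0x21 → little-endian bytes:
  [0]=0x21

21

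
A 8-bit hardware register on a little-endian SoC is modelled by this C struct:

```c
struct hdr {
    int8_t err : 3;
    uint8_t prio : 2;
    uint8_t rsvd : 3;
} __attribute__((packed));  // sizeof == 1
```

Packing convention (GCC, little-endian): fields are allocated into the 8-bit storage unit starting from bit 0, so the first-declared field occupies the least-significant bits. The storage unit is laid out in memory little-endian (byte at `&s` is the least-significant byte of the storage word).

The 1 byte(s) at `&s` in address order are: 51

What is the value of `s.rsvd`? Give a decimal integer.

[0]=0x51 (little-endian) → word 0x51
err:3 @ bit 0 → (0x51>>0)&0x7 = 0x1
prio:2 @ bit 3 → (0x51>>3)&0x3 = 0x2
rsvd:3 @ bit 5 → (0x51>>5)&0x7 = 0x2  ←

2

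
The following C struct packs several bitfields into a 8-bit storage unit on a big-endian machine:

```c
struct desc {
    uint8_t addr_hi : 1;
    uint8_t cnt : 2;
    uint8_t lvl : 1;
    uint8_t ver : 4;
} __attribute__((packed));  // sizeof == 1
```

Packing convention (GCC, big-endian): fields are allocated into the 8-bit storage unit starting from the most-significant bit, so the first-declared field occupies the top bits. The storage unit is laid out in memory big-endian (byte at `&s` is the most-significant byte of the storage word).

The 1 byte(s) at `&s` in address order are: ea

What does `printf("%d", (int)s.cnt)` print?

[0]=0xea (big-endian) → word 0xea
addr_hi:1 @ bit 7 → (0xea>>7)&0x1 = 0x1
cnt:2 @ bit 5 → (0xea>>5)&0x3 = 0x3  ←
lvl:1 @ bit 4 → (0xea>>4)&0x1 = 0x0
ver:4 @ bit 0 → (0xea>>0)&0xf = 0xa

3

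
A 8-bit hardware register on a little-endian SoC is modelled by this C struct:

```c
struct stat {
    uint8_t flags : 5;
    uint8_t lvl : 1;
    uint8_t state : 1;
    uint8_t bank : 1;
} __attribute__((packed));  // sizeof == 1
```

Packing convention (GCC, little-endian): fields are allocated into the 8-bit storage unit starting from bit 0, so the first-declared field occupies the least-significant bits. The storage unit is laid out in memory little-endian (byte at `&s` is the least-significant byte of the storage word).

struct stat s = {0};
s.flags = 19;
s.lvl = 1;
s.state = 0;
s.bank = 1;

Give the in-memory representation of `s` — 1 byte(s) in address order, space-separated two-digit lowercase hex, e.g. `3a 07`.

b3

flags:5 = 19 → 0x13 << 0 → word 0x13
lvl:1 = 1 → 0x1 << 5 → word 0x33
state:1 = 0 → 0x0 << 6 → word 0x33
bank:1 = 1 → 0x1 << 7 → word 0xb3
word = 0xb3 → little-endian bytes:
  [0]=0xb3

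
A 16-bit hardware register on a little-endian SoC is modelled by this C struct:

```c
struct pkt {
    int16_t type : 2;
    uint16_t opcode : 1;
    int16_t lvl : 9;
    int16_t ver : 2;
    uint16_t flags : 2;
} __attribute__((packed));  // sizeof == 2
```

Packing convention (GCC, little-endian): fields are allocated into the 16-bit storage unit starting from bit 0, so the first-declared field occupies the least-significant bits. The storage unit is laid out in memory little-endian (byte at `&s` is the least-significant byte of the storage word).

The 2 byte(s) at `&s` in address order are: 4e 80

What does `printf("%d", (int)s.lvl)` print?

9

[0]=0x4e [1]=0x80 (little-endian) → word 0x804e
type [0+:2] = (word>>0) & 0x3 = 2
opcode [2+:1] = (word>>2) & 0x1 = 1
lvl [3+:9] = (word>>3) & 0x1ff = 9  ←
ver [12+:2] = (word>>12) & 0x3 = 0
flags [14+:2] = (word>>14) & 0x3 = 2
lvl signed 9b, MSB=0: value = 9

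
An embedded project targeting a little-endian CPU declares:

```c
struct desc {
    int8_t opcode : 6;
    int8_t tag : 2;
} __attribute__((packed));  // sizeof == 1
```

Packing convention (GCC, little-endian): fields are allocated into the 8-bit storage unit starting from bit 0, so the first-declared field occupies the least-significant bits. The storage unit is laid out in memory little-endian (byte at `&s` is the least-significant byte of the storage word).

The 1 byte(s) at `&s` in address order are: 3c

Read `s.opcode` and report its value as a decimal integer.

-4

[0]=0x3c (little-endian) → word 0x3c
opcode:6 @ bit 0 → (0x3c>>0)&0x3f = 0x3c  ←
tag:2 @ bit 6 → (0x3c>>6)&0x3 = 0x0
opcode signed 6b, MSB=1: 60 - 64 = -4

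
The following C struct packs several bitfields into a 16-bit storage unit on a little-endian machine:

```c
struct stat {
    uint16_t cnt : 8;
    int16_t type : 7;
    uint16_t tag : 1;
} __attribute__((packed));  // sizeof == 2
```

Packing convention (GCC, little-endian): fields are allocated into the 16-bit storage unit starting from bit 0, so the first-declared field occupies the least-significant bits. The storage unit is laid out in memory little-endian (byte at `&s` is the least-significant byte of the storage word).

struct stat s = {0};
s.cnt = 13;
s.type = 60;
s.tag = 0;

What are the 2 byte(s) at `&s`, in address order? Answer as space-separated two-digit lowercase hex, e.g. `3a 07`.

cnt (8b) val=13 bits=0xd at bit 0: 0x000d
type (7b) val=60 bits=0x3c at bit 8: 0x3c0d
tag (1b) val=0 bits=0x0 at bit 15: 0x3c0d
word = 0x3c0d → little-endian bytes:
  [0]=0x0d  [1]=0x3c

0d 3c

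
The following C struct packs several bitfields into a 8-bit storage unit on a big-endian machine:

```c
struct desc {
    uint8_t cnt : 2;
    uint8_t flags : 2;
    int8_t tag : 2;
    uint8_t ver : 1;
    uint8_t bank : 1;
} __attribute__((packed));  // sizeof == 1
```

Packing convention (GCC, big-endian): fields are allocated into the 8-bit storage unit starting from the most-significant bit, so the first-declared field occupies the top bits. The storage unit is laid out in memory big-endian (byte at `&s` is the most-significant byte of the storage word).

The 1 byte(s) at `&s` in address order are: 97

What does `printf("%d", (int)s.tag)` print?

[0]=0x97 (big-endian) → word 0x97
cnt [6+:2] = (word>>6) & 0x3 = 2
flags [4+:2] = (word>>4) & 0x3 = 1
tag [2+:2] = (word>>2) & 0x3 = 1  ←
ver [1+:1] = (word>>1) & 0x1 = 1
bank [0+:1] = (word>>0) & 0x1 = 1
tag signed 2b, MSB=0: value = 1

1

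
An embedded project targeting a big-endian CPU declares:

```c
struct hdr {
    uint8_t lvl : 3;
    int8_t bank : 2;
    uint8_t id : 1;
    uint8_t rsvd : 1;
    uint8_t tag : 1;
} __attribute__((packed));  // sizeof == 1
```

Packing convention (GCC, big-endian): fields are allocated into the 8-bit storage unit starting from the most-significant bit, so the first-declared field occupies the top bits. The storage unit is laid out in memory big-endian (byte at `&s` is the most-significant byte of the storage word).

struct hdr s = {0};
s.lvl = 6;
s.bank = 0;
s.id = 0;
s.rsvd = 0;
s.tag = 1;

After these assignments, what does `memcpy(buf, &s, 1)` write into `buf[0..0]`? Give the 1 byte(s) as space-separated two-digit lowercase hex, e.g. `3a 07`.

c1

[5+:3] lvl=6 & 0x7 = 0x6; word=0xc0
[3+:2] bank=0 & 0x3 = 0x0; word=0xc0
[2+:1] id=0 & 0x1 = 0x0; word=0xc0
[1+:1] rsvd=0 & 0x1 = 0x0; word=0xc0
[0+:1] tag=1 & 0x1 = 0x1; word=0xc1
word = 0xc1 → big-endian bytes:
  [0]=0xc1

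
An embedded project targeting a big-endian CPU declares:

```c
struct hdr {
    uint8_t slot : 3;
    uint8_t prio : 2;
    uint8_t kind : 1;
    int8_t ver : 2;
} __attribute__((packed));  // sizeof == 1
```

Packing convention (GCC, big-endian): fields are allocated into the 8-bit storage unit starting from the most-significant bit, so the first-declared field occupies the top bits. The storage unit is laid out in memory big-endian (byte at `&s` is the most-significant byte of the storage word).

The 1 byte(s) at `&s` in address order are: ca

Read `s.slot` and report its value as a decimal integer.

6

[0]=0xca (big-endian) → word 0xca
slot [5+:3] = (word>>5) & 0x7 = 6  ←
prio [3+:2] = (word>>3) & 0x3 = 1
kind [2+:1] = (word>>2) & 0x1 = 0
ver [0+:2] = (word>>0) & 0x3 = 2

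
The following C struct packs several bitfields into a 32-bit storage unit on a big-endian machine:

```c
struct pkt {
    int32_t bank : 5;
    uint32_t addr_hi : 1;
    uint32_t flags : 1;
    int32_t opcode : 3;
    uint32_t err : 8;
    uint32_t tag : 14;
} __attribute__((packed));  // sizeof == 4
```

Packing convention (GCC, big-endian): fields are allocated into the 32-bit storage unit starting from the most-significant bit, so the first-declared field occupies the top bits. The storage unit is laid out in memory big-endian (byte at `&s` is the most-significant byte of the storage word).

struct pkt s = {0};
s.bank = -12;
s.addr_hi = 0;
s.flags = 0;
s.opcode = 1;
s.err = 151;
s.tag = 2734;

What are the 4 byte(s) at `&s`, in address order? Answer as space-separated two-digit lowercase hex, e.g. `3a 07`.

[27+:5] bank=-12 & 0x1f = 0x14; word=0xa0000000
[26+:1] addr_hi=0 & 0x1 = 0x0; word=0xa0000000
[25+:1] flags=0 & 0x1 = 0x0; word=0xa0000000
[22+:3] opcode=1 & 0x7 = 0x1; word=0xa0400000
[14+:8] err=151 & 0xff = 0x97; word=0xa065c000
[0+:14] tag=2734 & 0x3fff = 0xaae; word=0xa065caae
word = 0xa065caae → big-endian bytes:
  [0]=0xa0  [1]=0x65  [2]=0xca  [3]=0xae

a0 65 ca ae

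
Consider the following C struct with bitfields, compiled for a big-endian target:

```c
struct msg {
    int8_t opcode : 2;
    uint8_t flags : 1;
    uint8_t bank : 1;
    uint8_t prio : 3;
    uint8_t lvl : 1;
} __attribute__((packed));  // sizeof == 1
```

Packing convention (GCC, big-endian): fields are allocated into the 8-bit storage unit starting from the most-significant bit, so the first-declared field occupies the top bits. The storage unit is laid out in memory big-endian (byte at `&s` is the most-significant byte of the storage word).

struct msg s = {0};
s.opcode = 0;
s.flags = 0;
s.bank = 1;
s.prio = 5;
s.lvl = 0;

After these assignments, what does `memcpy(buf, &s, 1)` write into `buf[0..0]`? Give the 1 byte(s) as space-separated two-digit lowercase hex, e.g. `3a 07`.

1a

opcode:2 = 0 → 0x0 << 6 → word 0x00
flags:1 = 0 → 0x0 << 5 → word 0x00
bank:1 = 1 → 0x1 << 4 → word 0x10
prio:3 = 5 → 0x5 << 1 → word 0x1a
lvl:1 = 0 → 0x0 << 0 → word 0x1a
word = 0x1a → big-endian bytes:
  [0]=0x1a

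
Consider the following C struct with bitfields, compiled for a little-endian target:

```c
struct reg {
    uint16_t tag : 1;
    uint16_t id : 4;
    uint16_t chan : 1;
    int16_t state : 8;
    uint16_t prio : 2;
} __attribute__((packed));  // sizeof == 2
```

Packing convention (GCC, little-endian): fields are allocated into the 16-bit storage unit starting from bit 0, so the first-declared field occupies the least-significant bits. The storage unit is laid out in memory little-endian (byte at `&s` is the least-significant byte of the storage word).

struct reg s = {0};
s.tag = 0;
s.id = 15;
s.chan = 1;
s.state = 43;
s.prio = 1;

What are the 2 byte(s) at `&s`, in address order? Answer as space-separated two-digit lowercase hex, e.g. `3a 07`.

[0+:1] tag=0 & 0x1 = 0x0; word=0x0000
[1+:4] id=15 & 0xf = 0xf; word=0x001e
[5+:1] chan=1 & 0x1 = 0x1; word=0x003e
[6+:8] state=43 & 0xff = 0x2b; word=0x0afe
[14+:2] prio=1 & 0x3 = 0x1; word=0x4afe
word = 0x4afe → little-endian bytes:
  [0]=0xfe  [1]=0x4a

fe 4a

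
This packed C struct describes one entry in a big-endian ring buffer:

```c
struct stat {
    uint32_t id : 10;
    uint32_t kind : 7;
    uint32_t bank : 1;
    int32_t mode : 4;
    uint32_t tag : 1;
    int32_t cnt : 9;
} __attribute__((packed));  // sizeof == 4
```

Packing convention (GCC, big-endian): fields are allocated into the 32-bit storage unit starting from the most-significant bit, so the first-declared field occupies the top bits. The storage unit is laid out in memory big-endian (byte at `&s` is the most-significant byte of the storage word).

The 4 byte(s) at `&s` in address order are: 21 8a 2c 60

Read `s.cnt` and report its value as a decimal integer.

[0]=0x21 [1]=0x8a [2]=0x2c [3]=0x60 (big-endian) → word 0x218a2c60
id:10 @ bit 22 → (0x218a2c60>>22)&0x3ff = 0x86
kind:7 @ bit 15 → (0x218a2c60>>15)&0x7f = 0x14
bank:1 @ bit 14 → (0x218a2c60>>14)&0x1 = 0x0
mode:4 @ bit 10 → (0x218a2c60>>10)&0xf = 0xb
tag:1 @ bit 9 → (0x218a2c60>>9)&0x1 = 0x0
cnt:9 @ bit 0 → (0x218a2c60>>0)&0x1ff = 0x60  ←
cnt signed 9b, MSB=0: value = 96

96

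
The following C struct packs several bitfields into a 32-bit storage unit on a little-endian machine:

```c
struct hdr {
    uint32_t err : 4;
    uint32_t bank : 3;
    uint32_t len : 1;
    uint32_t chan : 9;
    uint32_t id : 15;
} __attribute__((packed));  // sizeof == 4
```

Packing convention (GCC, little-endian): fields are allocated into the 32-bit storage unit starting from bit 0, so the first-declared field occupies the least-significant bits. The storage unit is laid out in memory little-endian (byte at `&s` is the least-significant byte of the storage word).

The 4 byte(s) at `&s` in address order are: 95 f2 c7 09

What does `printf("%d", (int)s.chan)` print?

[0]=0x95 [1]=0xf2 [2]=0xc7 [3]=0x09 (little-endian) → word 0x09c7f295
err:4 @ bit 0 → (0x09c7f295>>0)&0xf = 0x5
bank:3 @ bit 4 → (0x09c7f295>>4)&0x7 = 0x1
len:1 @ bit 7 → (0x09c7f295>>7)&0x1 = 0x1
chan:9 @ bit 8 → (0x09c7f295>>8)&0x1ff = 0x1f2  ←
id:15 @ bit 17 → (0x09c7f295>>17)&0x7fff = 0x4e3

498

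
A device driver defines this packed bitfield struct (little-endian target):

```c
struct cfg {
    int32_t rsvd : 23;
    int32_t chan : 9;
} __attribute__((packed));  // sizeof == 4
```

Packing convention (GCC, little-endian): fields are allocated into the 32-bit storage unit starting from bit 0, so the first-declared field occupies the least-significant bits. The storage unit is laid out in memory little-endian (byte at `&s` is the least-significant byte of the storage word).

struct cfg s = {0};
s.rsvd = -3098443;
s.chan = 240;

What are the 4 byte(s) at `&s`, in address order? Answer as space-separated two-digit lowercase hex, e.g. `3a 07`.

b5 b8 50 78

rsvd (23b) val=-3098443 bits=0x50b8b5 at bit 0: 0x0050b8b5
chan (9b) val=240 bits=0xf0 at bit 23: 0x7850b8b5
word = 0x7850b8b5 → little-endian bytes:
  [0]=0xb5  [1]=0xb8  [2]=0x50  [3]=0x78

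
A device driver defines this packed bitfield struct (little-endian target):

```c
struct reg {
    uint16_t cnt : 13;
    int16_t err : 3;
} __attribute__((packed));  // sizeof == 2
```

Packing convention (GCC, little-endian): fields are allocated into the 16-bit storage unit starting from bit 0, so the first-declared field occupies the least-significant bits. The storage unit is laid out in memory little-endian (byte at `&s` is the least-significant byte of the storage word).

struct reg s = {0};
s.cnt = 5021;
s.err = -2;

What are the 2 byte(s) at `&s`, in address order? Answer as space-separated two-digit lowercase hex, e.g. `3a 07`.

cnt:13 = 5021 → 0x139d << 0 → word 0x139d
err:3 = -2 → 0x6 << 13 → word 0xd39d
word = 0xd39d → little-endian bytes:
  [0]=0x9d  [1]=0xd3

9d d3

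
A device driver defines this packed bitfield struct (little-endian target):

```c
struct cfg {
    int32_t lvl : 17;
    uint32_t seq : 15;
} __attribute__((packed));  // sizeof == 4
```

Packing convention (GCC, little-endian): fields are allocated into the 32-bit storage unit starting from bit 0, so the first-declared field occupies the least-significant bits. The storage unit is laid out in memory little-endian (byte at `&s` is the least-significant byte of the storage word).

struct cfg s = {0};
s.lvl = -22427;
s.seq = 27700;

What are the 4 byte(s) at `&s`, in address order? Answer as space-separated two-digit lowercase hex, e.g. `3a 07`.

[0+:17] lvl=-22427 & 0x1ffff = 0x1a865; word=0x0001a865
[17+:15] seq=27700 & 0x7fff = 0x6c34; word=0xd869a865
word = 0xd869a865 → little-endian bytes:
  [0]=0x65  [1]=0xa8  [2]=0x69  [3]=0xd8

65 a8 69 d8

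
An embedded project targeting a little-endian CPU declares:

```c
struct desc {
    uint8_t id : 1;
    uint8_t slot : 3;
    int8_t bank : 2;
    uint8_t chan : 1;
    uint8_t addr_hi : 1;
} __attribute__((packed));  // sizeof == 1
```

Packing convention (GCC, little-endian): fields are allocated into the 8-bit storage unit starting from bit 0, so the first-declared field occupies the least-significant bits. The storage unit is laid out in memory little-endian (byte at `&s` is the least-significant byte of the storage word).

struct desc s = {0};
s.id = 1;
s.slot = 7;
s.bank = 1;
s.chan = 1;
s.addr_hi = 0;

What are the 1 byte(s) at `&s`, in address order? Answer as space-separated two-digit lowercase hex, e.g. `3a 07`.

[0+:1] id=1 & 0x1 = 0x1; word=0x01
[1+:3] slot=7 & 0x7 = 0x7; word=0x0f
[4+:2] bank=1 & 0x3 = 0x1; word=0x1f
[6+:1] chan=1 & 0x1 = 0x1; word=0x5f
[7+:1] addr_hi=0 & 0x1 = 0x0; word=0x5f
word = 0x5f → little-endian bytes:
  [0]=0x5f

5f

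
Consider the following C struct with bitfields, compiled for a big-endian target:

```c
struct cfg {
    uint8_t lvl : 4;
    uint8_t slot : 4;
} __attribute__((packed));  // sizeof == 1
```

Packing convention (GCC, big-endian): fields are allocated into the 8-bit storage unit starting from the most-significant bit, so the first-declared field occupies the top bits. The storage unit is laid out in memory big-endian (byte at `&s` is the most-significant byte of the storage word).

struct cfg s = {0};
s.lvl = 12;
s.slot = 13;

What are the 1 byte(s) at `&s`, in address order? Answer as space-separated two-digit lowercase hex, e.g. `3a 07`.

[4+:4] lvl=12 & 0xf = 0xc; word=0xc0
[0+:4] slot=13 & 0xf = 0xd; word=0xcd
word = 0xcd → big-endian bytes:
  [0]=0xcd

cd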